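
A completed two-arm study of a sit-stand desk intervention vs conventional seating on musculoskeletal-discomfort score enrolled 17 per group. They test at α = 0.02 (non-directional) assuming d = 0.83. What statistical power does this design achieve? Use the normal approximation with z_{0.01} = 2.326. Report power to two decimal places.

For two equal groups, power = Φ(d·√(n/2) − z_{α/2}).
d·√(n/2) = 0.83 × √(17/2) = 0.83 × 2.915 = 2.420.
z_β = 2.420 − 2.326 = 0.094.
Power = Φ(0.094) = 0.537.

power ≈ 0.54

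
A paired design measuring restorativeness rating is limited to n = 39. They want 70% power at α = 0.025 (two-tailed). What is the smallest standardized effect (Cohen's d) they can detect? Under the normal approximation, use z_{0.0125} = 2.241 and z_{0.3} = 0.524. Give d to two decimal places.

d_min ≈ 0.44

For a single sample (or paired design) of n = 39: d_min = (z_{α/2} + z_β)/√n.
z-sum = 2.241 + 0.524 = 2.765.
d_min = 2.765 / √39 = 2.765 / 6.245 = 0.443.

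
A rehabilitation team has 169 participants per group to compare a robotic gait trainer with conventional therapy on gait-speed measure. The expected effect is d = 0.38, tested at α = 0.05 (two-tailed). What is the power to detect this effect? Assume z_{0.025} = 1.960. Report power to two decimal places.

power ≈ 0.94

For two equal groups, power = Φ(d·√(n/2) − z_{α/2}).
d·√(n/2) = 0.38 × √(169/2) = 0.38 × 9.192 = 3.493.
z_β = 3.493 − 1.960 = 1.533.
Power = Φ(1.533) = 0.937.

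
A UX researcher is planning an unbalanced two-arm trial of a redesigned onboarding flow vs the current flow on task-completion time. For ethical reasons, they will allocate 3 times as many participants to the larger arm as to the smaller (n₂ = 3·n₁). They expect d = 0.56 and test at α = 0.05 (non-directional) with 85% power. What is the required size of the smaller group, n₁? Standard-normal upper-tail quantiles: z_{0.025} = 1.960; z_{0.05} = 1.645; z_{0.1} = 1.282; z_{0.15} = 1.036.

With allocation ratio k = n₂/n₁ = 3, Var(x̄₁−x̄₂) = σ²(1/n₁ + 1/(k·n₁)) = σ²·(k+1)/(k·n₁).
So n₁ = (1 + 1/k)·((z_{α/2} + z_β)/d)² = 1.333 × (2.996/0.56)².
n₁ = 1.333 × 28.62 = 38.2.
Round up: n₁ = 39, giving n₂ = 3 × 39 = 117.

n₁ = 39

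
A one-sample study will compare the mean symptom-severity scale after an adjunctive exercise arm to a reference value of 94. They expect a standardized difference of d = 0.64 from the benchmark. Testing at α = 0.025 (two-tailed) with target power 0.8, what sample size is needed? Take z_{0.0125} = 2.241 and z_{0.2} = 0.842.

n = 24

For a one-sample test: n = ((z_{α/2} + z_β) / d)².
z_{α/2} + z_β = 2.241 + 0.842 = 3.083.
n = (3.083 / 0.64)² = 4.817² = 23.21.
Round up.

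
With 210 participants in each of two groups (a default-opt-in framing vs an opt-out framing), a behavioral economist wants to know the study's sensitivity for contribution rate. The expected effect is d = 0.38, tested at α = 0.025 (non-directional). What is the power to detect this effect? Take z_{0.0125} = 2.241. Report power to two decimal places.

For two equal groups, power = Φ(d·√(n/2) − z_{α/2}).
d·√(n/2) = 0.38 × √(210/2) = 0.38 × 10.247 = 3.894.
z_β = 3.894 − 2.241 = 1.653.
Power = Φ(1.653) = 0.951.

power ≈ 0.95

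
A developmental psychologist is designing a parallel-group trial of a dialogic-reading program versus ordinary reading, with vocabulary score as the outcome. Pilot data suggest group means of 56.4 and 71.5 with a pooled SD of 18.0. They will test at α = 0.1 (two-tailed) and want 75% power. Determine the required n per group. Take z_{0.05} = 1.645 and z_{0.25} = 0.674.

n = 16 per group

Cohen's d = |M₁ − M₂| / SD_pooled = |56.4 − 71.5| / 18.0 = 15.1 / 18.0 = 0.839.
For two independent groups with equal n: n = 2·((z_{α/2} + z_β) / d)².
z_{α/2} + z_β = 1.645 + 0.674 = 2.319.
n = 2 × (2.319 / 0.839)² = 2 × 2.764² = 2 × 7.64 = 15.3.
Round up to the next whole participant.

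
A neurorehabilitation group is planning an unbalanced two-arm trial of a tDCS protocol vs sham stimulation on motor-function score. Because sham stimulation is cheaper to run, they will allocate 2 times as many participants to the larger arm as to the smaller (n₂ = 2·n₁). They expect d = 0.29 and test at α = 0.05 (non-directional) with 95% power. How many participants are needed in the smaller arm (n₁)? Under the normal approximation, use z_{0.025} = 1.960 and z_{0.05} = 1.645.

With allocation ratio k = n₂/n₁ = 2, Var(x̄₁−x̄₂) = σ²(1/n₁ + 1/(k·n₁)) = σ²·(k+1)/(k·n₁).
So n₁ = (1 + 1/k)·((z_{α/2} + z_β)/d)² = 1.500 × (3.605/0.29)².
n₁ = 1.500 × 154.53 = 231.8.
Round up: n₁ = 232, giving n₂ = 2 × 232 = 464.

n₁ = 232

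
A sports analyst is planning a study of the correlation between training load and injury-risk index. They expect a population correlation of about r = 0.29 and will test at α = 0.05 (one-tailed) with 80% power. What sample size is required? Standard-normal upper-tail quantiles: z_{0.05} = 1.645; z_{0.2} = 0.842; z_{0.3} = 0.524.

n = 73

Fisher's z: C = ½·ln((1+r)/(1−r)) = ½·ln(1.8169) = 0.2986.
n = ((z_{α} + z_β)/C)² + 3.
(1.645 + 0.842) / 0.2986 = 2.487 / 0.2986 = 8.329.
n = 8.329² + 3 = 69.37 + 3 = 72.4.
Round up.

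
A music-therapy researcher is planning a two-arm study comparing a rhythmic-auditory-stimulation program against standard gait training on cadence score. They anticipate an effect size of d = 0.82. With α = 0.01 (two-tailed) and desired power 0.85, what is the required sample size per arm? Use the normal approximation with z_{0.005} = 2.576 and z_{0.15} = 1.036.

For two independent groups with equal n: n = 2·((z_{α/2} + z_β) / d)².
z_{α/2} + z_β = 2.576 + 1.036 = 3.612.
n = 2 × (3.612 / 0.82)² = 2 × 4.405² = 2 × 19.40 = 38.8.
Round up to the next whole participant.

n = 39 per group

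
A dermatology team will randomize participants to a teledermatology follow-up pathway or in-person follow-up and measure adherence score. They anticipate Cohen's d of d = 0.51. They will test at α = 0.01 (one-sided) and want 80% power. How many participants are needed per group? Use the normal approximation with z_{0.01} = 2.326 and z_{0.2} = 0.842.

For two independent groups with equal n: n = 2·((z_{α} + z_β) / d)².
z_{α} + z_β = 2.326 + 0.842 = 3.168.
n = 2 × (3.168 / 0.51)² = 2 × 6.212² = 2 × 38.59 = 77.2.
Round up to the next whole participant.

n = 78 per group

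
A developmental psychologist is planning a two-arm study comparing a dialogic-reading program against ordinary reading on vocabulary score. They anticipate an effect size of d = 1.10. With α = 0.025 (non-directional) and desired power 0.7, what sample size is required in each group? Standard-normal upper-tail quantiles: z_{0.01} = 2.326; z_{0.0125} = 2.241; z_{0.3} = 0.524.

n = 13 per group

For two independent groups with equal n: n = 2·((z_{α/2} + z_β) / d)².
z_{α/2} + z_β = 2.241 + 0.524 = 2.765.
n = 2 × (2.765 / 1.10)² = 2 × 2.514² = 2 × 6.32 = 12.6.
Round up to the next whole participant.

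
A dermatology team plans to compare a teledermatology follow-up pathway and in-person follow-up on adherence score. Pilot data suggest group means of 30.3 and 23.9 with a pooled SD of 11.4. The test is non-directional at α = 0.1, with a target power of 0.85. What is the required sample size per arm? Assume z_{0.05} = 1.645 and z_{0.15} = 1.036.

n = 46 per group

Cohen's d = |M₁ − M₂| / SD_pooled = |30.3 − 23.9| / 11.4 = 6.4 / 11.4 = 0.561.
For two independent groups with equal n: n = 2·((z_{α/2} + z_β) / d)².
z_{α/2} + z_β = 1.645 + 1.036 = 2.681.
n = 2 × (2.681 / 0.561)² = 2 × 4.779² = 2 × 22.84 = 45.7.
Round up to the next whole participant.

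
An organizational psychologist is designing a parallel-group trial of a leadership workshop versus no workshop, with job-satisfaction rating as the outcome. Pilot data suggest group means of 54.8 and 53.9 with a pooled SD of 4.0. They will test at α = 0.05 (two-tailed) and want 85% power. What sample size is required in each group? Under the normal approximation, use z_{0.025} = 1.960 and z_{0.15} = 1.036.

Cohen's d = |M₁ − M₂| / SD_pooled = |54.8 − 53.9| / 4.0 = 0.9 / 4.0 = 0.225.
For two independent groups with equal n: n = 2·((z_{α/2} + z_β) / d)².
z_{α/2} + z_β = 1.960 + 1.036 = 2.996.
n = 2 × (2.996 / 0.225)² = 2 × 13.316² = 2 × 177.30 = 354.6.
Round up to the next whole participant.

n = 355 per group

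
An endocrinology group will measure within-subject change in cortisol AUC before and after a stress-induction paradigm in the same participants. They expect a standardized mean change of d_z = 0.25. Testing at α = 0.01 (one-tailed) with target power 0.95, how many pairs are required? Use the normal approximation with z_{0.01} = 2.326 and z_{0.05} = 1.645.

For a paired (one-sample on differences) test: n = ((z_{α} + z_β) / d)².
z_{α} + z_β = 2.326 + 1.645 = 3.971.
n = (3.971 / 0.25)² = 15.884² = 252.30.
Round up.

n = 253 pairs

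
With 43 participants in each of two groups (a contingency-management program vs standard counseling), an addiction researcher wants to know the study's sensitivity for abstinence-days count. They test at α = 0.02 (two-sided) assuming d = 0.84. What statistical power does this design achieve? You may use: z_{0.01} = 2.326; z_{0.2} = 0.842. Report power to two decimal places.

For two equal groups, power = Φ(d·√(n/2) − z_{α/2}).
d·√(n/2) = 0.84 × √(43/2) = 0.84 × 4.637 = 3.895.
z_β = 3.895 − 2.326 = 1.569.
Power = Φ(1.569) = 0.942.

power ≈ 0.94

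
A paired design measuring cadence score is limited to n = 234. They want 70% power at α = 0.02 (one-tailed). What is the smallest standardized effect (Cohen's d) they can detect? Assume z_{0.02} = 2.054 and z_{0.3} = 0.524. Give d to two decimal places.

For a single sample (or paired design) of n = 234: d_min = (z_{α} + z_β)/√n.
z-sum = 2.054 + 0.524 = 2.578.
d_min = 2.578 / √234 = 2.578 / 15.297 = 0.169.

d_min ≈ 0.17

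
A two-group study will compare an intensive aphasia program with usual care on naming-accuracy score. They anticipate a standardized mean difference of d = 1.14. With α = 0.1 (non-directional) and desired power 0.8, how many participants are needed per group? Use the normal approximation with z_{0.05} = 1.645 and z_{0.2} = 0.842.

For two independent groups with equal n: n = 2·((z_{α/2} + z_β) / d)².
z_{α/2} + z_β = 1.645 + 0.842 = 2.487.
n = 2 × (2.487 / 1.14)² = 2 × 2.182² = 2 × 4.76 = 9.5.
Round up to the next whole participant.

n = 10 per group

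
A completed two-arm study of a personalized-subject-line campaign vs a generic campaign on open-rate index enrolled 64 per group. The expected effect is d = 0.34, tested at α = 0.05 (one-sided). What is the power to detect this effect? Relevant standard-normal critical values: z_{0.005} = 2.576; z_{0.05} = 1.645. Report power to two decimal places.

For two equal groups, power = Φ(d·√(n/2) − z_{α}).
d·√(n/2) = 0.34 × √(64/2) = 0.34 × 5.657 = 1.923.
z_β = 1.923 − 1.645 = 0.278.
Power = Φ(0.278) = 0.610.

power ≈ 0.61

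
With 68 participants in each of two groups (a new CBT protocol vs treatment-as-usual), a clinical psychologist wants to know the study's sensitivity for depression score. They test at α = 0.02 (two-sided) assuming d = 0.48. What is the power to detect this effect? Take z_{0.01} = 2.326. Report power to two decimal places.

power ≈ 0.68

For two equal groups, power = Φ(d·√(n/2) − z_{α/2}).
d·√(n/2) = 0.48 × √(68/2) = 0.48 × 5.831 = 2.799.
z_β = 2.799 − 2.326 = 0.473.
Power = Φ(0.473) = 0.682.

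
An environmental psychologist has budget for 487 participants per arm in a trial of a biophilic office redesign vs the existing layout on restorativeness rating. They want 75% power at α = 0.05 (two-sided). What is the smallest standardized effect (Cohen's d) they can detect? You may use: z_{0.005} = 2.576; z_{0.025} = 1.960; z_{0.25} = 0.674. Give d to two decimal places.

d_min ≈ 0.17

For two independent groups of n = 487 each: d_min = (z_{α/2} + z_β)·√(2/n).
z-sum = 1.960 + 0.674 = 2.634.
d_min = 2.634 × √(2/487) = 2.634 × 0.0641 = 0.169.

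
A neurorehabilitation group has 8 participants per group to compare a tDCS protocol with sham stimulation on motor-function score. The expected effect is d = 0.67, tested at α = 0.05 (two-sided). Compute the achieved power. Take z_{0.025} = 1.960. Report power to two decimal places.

power ≈ 0.27

For two equal groups, power = Φ(d·√(n/2) − z_{α/2}).
d·√(n/2) = 0.67 × √(8/2) = 0.67 × 2.000 = 1.340.
z_β = 1.340 − 1.960 = -0.620.
Power = Φ(-0.620) = 0.268.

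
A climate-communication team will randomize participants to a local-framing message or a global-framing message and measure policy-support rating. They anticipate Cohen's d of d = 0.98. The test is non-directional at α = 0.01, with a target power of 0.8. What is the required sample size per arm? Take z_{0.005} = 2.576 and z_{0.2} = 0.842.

For two independent groups with equal n: n = 2·((z_{α/2} + z_β) / d)².
z_{α/2} + z_β = 2.576 + 0.842 = 3.418.
n = 2 × (3.418 / 0.98)² = 2 × 3.488² = 2 × 12.16 = 24.3.
Round up to the next whole participant.

n = 25 per group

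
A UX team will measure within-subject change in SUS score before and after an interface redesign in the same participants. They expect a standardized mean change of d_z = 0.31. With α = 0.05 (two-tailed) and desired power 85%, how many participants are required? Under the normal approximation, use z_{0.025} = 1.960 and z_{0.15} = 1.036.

For a paired (one-sample on differences) test: n = ((z_{α/2} + z_β) / d)².
z_{α/2} + z_β = 1.960 + 1.036 = 2.996.
n = (2.996 / 0.31)² = 9.665² = 93.40.
Round up.

n = 94 pairs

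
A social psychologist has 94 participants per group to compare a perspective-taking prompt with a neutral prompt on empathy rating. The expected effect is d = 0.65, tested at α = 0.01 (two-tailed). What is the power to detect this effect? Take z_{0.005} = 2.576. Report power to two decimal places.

For two equal groups, power = Φ(d·√(n/2) − z_{α/2}).
d·√(n/2) = 0.65 × √(94/2) = 0.65 × 6.856 = 4.456.
z_β = 4.456 − 2.576 = 1.880.
Power = Φ(1.880) = 0.970.

power ≈ 0.97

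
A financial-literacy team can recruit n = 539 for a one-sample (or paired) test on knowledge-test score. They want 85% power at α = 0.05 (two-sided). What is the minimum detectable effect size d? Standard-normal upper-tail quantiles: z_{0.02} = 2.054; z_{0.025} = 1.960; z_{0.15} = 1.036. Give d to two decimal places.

For a single sample (or paired design) of n = 539: d_min = (z_{α/2} + z_β)/√n.
z-sum = 1.960 + 1.036 = 2.996.
d_min = 2.996 / √539 = 2.996 / 23.216 = 0.129.

d_min ≈ 0.13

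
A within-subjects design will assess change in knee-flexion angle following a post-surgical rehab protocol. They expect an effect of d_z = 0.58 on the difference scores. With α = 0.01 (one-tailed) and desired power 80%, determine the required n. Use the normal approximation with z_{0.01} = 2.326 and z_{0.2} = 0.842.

For a paired (one-sample on differences) test: n = ((z_{α} + z_β) / d)².
z_{α} + z_β = 2.326 + 0.842 = 3.168.
n = (3.168 / 0.58)² = 5.462² = 29.83.
Round up.

n = 30 pairs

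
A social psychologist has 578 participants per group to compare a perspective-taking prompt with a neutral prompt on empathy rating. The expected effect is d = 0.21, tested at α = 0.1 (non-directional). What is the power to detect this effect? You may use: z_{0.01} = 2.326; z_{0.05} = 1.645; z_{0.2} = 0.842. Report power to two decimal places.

For two equal groups, power = Φ(d·√(n/2) − z_{α/2}).
d·√(n/2) = 0.21 × √(578/2) = 0.21 × 17.000 = 3.570.
z_β = 3.570 − 1.645 = 1.925.
Power = Φ(1.925) = 0.973.

power ≈ 0.97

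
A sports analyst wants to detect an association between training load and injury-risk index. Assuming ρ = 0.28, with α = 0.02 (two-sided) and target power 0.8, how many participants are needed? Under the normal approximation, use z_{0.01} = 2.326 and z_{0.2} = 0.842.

Fisher's z: C = ½·ln((1+r)/(1−r)) = ½·ln(1.7778) = 0.2877.
n = ((z_{α/2} + z_β)/C)² + 3.
(2.326 + 0.842) / 0.2877 = 3.168 / 0.2877 = 11.011.
n = 11.011² + 3 = 121.25 + 3 = 124.3.
Round up.

n = 125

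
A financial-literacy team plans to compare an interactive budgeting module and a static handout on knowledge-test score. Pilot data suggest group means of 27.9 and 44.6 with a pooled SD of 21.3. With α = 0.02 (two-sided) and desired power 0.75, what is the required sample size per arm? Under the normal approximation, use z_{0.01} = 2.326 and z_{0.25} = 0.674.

n = 30 per group

Cohen's d = |M₁ − M₂| / SD_pooled = |27.9 − 44.6| / 21.3 = 16.7 / 21.3 = 0.784.
For two independent groups with equal n: n = 2·((z_{α/2} + z_β) / d)².
z_{α/2} + z_β = 2.326 + 0.674 = 3.000.
n = 2 × (3.000 / 0.784)² = 2 × 3.827² = 2 × 14.64 = 29.3.
Round up to the next whole participant.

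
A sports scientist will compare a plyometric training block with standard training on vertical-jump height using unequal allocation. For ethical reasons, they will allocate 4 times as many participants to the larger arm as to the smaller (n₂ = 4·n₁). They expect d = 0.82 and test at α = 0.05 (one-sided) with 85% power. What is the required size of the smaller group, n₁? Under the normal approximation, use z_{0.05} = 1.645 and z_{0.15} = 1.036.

With allocation ratio k = n₂/n₁ = 4, Var(x̄₁−x̄₂) = σ²(1/n₁ + 1/(k·n₁)) = σ²·(k+1)/(k·n₁).
So n₁ = (1 + 1/k)·((z_{α} + z_β)/d)² = 1.250 × (2.681/0.82)².
n₁ = 1.250 × 10.69 = 13.4.
Round up: n₁ = 14, giving n₂ = 4 × 14 = 56.

n₁ = 14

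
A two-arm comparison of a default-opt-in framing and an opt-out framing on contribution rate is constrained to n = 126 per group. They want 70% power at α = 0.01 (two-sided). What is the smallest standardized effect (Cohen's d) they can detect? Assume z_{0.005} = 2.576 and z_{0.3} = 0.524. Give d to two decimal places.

For two independent groups of n = 126 each: d_min = (z_{α/2} + z_β)·√(2/n).
z-sum = 2.576 + 0.524 = 3.100.
d_min = 3.100 × √(2/126) = 3.100 × 0.1260 = 0.391.

d_min ≈ 0.39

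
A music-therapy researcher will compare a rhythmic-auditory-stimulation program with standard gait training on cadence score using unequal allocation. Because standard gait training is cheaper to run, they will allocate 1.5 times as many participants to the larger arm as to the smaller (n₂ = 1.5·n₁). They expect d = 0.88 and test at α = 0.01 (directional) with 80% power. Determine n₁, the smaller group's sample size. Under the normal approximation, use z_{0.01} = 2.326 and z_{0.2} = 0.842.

n₁ = 22

With allocation ratio k = n₂/n₁ = 1.5, Var(x̄₁−x̄₂) = σ²(1/n₁ + 1/(k·n₁)) = σ²·(k+1)/(k·n₁).
So n₁ = (1 + 1/k)·((z_{α} + z_β)/d)² = 1.667 × (3.168/0.88)².
n₁ = 1.667 × 12.96 = 21.6.
Round up: n₁ = 22, giving n₂ = 1.5 × 22 = 33.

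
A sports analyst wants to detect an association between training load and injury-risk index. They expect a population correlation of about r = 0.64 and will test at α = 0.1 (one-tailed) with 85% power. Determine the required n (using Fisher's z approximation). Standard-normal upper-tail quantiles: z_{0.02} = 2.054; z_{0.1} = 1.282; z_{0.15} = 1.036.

n = 13

Fisher's z: C = ½·ln((1+r)/(1−r)) = ½·ln(4.5556) = 0.7582.
n = ((z_{α} + z_β)/C)² + 3.
(1.282 + 1.036) / 0.7582 = 2.318 / 0.7582 = 3.057.
n = 3.057² + 3 = 9.35 + 3 = 12.3.
Round up.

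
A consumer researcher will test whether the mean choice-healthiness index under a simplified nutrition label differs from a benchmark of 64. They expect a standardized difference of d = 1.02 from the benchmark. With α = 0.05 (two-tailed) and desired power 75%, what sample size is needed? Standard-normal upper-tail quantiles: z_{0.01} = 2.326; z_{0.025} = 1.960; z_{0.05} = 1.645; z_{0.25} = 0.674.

n = 7

For a one-sample test: n = ((z_{α/2} + z_β) / d)².
z_{α/2} + z_β = 1.960 + 0.674 = 2.634.
n = (2.634 / 1.02)² = 2.582² = 6.67.
Round up.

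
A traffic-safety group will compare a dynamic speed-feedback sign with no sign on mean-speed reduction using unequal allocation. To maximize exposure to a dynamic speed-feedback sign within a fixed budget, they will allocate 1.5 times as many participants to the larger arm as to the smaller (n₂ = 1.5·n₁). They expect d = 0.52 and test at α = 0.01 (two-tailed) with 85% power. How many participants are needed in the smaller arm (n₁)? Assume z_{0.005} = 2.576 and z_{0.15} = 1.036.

n₁ = 81

With allocation ratio k = n₂/n₁ = 1.5, Var(x̄₁−x̄₂) = σ²(1/n₁ + 1/(k·n₁)) = σ²·(k+1)/(k·n₁).
So n₁ = (1 + 1/k)·((z_{α/2} + z_β)/d)² = 1.667 × (3.612/0.52)².
n₁ = 1.667 × 48.25 = 80.4.
Round up: n₁ = 81, giving n₂ = ⌈1.5 × 81⌉ = ⌈121.5⌉ = 122.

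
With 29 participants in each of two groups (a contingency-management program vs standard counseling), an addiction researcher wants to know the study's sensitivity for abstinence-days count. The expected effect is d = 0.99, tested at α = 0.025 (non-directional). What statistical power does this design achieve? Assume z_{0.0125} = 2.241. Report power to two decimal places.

power ≈ 0.94

For two equal groups, power = Φ(d·√(n/2) − z_{α/2}).
d·√(n/2) = 0.99 × √(29/2) = 0.99 × 3.808 = 3.770.
z_β = 3.770 − 2.241 = 1.529.
Power = Φ(1.529) = 0.937.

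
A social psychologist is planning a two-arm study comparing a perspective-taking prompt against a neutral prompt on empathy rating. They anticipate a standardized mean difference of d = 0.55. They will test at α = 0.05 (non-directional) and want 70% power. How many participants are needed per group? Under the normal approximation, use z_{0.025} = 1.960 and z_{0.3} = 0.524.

For two independent groups with equal n: n = 2·((z_{α/2} + z_β) / d)².
z_{α/2} + z_β = 1.960 + 0.524 = 2.484.
n = 2 × (2.484 / 0.55)² = 2 × 4.516² = 2 × 20.40 = 40.8.
Round up to the next whole participant.

n = 41 per group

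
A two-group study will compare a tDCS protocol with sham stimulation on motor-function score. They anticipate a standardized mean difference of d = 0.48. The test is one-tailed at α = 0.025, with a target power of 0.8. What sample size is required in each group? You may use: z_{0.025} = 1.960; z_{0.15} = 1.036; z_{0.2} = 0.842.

n = 69 per group

For two independent groups with equal n: n = 2·((z_{α} + z_β) / d)².
z_{α} + z_β = 1.960 + 0.842 = 2.802.
n = 2 × (2.802 / 0.48)² = 2 × 5.838² = 2 × 34.08 = 68.2.
Round up to the next whole participant.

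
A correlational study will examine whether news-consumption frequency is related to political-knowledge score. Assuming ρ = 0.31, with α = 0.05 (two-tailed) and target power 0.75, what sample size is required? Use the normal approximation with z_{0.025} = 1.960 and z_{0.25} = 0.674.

Fisher's z: C = ½·ln((1+r)/(1−r)) = ½·ln(1.8986) = 0.3205.
n = ((z_{α/2} + z_β)/C)² + 3.
(1.960 + 0.674) / 0.3205 = 2.634 / 0.3205 = 8.218.
n = 8.218² + 3 = 67.54 + 3 = 70.5.
Round up.

n = 71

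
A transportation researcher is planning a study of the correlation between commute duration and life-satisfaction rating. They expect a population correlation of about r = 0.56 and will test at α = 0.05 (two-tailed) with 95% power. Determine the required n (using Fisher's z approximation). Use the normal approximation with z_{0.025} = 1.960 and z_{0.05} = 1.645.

Fisher's z: C = ½·ln((1+r)/(1−r)) = ½·ln(3.5455) = 0.6328.
n = ((z_{α/2} + z_β)/C)² + 3.
(1.960 + 1.645) / 0.6328 = 3.605 / 0.6328 = 5.697.
n = 5.697² + 3 = 32.45 + 3 = 35.5.
Round up.

n = 36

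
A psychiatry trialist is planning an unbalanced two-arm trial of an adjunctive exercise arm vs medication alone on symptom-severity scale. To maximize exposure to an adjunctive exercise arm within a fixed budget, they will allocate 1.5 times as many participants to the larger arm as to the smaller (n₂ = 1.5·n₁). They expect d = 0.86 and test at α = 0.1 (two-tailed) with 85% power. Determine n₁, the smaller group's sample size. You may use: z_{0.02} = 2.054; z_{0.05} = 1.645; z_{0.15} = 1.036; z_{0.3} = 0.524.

With allocation ratio k = n₂/n₁ = 1.5, Var(x̄₁−x̄₂) = σ²(1/n₁ + 1/(k·n₁)) = σ²·(k+1)/(k·n₁).
So n₁ = (1 + 1/k)·((z_{α/2} + z_β)/d)² = 1.667 × (2.681/0.86)².
n₁ = 1.667 × 9.72 = 16.2.
Round up: n₁ = 17, giving n₂ = ⌈1.5 × 17⌉ = ⌈25.5⌉ = 26.

n₁ = 17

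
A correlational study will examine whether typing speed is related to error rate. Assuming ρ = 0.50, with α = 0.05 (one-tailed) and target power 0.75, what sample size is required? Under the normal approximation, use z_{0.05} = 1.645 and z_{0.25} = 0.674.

Fisher's z: C = ½·ln((1+r)/(1−r)) = ½·ln(3.0000) = 0.5493.
n = ((z_{α} + z_β)/C)² + 3.
(1.645 + 0.674) / 0.5493 = 2.319 / 0.5493 = 4.222.
n = 4.222² + 3 = 17.82 + 3 = 20.8.
Round up.

n = 21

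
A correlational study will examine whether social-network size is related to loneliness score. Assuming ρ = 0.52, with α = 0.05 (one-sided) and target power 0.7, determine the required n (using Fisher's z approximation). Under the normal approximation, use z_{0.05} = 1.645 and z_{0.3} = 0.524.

n = 18

Fisher's z: C = ½·ln((1+r)/(1−r)) = ½·ln(3.1667) = 0.5763.
n = ((z_{α} + z_β)/C)² + 3.
(1.645 + 0.524) / 0.5763 = 2.169 / 0.5763 = 3.764.
n = 3.764² + 3 = 14.17 + 3 = 17.2.
Round up.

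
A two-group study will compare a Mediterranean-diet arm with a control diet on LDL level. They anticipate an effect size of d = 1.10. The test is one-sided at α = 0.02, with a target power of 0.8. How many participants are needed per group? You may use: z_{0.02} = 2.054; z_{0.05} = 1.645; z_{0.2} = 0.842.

For two independent groups with equal n: n = 2·((z_{α} + z_β) / d)².
z_{α} + z_β = 2.054 + 0.842 = 2.896.
n = 2 × (2.896 / 1.10)² = 2 × 2.633² = 2 × 6.93 = 13.9.
Round up to the next whole participant.

n = 14 per group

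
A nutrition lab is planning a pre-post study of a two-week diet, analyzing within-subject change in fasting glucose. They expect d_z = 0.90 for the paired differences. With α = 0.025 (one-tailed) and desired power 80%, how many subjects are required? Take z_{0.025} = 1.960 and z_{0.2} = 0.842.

For a paired (one-sample on differences) test: n = ((z_{α} + z_β) / d)².
z_{α} + z_β = 1.960 + 0.842 = 2.802.
n = (2.802 / 0.90)² = 3.113² = 9.69.
Round up.

n = 10 pairs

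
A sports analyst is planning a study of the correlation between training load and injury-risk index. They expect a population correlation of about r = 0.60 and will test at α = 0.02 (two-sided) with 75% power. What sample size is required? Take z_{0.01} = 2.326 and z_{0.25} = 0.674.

Fisher's z: C = ½·ln((1+r)/(1−r)) = ½·ln(4.0000) = 0.6931.
n = ((z_{α/2} + z_β)/C)² + 3.
(2.326 + 0.674) / 0.6931 = 3.000 / 0.6931 = 4.328.
n = 4.328² + 3 = 18.73 + 3 = 21.7.
Round up.

n = 22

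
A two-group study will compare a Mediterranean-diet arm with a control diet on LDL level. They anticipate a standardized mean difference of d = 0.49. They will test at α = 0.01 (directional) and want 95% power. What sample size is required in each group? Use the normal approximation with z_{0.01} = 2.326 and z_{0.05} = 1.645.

For two independent groups with equal n: n = 2·((z_{α} + z_β) / d)².
z_{α} + z_β = 2.326 + 1.645 = 3.971.
n = 2 × (3.971 / 0.49)² = 2 × 8.104² = 2 × 65.68 = 131.4.
Round up to the next whole participant.

n = 132 per group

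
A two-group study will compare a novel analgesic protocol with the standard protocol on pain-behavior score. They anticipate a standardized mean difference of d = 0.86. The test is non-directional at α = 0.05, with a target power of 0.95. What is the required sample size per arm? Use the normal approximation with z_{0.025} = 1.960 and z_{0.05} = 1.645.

n = 36 per group

For two independent groups with equal n: n = 2·((z_{α/2} + z_β) / d)².
z_{α/2} + z_β = 1.960 + 1.645 = 3.605.
n = 2 × (3.605 / 0.86)² = 2 × 4.192² = 2 × 17.57 = 35.1.
Round up to the next whole participant.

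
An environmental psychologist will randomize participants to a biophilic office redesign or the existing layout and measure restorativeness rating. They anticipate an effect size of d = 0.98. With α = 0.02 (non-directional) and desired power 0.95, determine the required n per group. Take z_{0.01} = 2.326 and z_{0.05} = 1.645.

n = 33 per group

For two independent groups with equal n: n = 2·((z_{α/2} + z_β) / d)².
z_{α/2} + z_β = 2.326 + 1.645 = 3.971.
n = 2 × (3.971 / 0.98)² = 2 × 4.052² = 2 × 16.42 = 32.8.
Round up to the next whole participant.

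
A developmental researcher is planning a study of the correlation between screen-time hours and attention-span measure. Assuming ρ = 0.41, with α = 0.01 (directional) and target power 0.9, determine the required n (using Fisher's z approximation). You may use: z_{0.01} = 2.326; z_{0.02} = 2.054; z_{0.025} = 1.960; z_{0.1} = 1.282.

n = 72

Fisher's z: C = ½·ln((1+r)/(1−r)) = ½·ln(2.3898) = 0.4356.
n = ((z_{α} + z_β)/C)² + 3.
(2.326 + 1.282) / 0.4356 = 3.608 / 0.4356 = 8.283.
n = 8.283² + 3 = 68.61 + 3 = 71.6.
Round up.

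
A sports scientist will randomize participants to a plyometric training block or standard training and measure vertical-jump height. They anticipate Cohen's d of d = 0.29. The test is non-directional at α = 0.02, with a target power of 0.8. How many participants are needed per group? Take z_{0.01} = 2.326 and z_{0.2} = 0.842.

For two independent groups with equal n: n = 2·((z_{α/2} + z_β) / d)².
z_{α/2} + z_β = 2.326 + 0.842 = 3.168.
n = 2 × (3.168 / 0.29)² = 2 × 10.924² = 2 × 119.34 = 238.7.
Round up to the next whole participant.

n = 239 per group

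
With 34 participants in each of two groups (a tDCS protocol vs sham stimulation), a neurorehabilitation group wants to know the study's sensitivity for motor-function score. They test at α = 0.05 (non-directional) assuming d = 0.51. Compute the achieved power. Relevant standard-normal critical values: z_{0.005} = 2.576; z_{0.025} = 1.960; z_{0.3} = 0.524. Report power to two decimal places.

power ≈ 0.56

For two equal groups, power = Φ(d·√(n/2) − z_{α/2}).
d·√(n/2) = 0.51 × √(34/2) = 0.51 × 4.123 = 2.103.
z_β = 2.103 − 1.960 = 0.143.
Power = Φ(0.143) = 0.557.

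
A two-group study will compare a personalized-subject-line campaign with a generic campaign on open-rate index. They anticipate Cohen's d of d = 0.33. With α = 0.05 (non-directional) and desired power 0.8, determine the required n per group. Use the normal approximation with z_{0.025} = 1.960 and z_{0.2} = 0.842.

For two independent groups with equal n: n = 2·((z_{α/2} + z_β) / d)².
z_{α/2} + z_β = 1.960 + 0.842 = 2.802.
n = 2 × (2.802 / 0.33)² = 2 × 8.491² = 2 × 72.10 = 144.2.
Round up to the next whole participant.

n = 145 per group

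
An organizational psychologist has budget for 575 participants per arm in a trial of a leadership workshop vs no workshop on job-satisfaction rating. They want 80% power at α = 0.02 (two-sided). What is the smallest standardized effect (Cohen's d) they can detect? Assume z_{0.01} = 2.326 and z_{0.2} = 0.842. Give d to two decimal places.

d_min ≈ 0.19

For two independent groups of n = 575 each: d_min = (z_{α/2} + z_β)·√(2/n).
z-sum = 2.326 + 0.842 = 3.168.
d_min = 3.168 × √(2/575) = 3.168 × 0.0590 = 0.187.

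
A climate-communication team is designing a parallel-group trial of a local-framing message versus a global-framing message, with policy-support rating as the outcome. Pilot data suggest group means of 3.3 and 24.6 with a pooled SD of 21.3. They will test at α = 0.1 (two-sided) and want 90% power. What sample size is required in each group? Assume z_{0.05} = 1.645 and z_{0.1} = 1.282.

n = 18 per group

Cohen's d = |M₁ − M₂| / SD_pooled = |3.3 − 24.6| / 21.3 = 21.3 / 21.3 = 1.000.
For two independent groups with equal n: n = 2·((z_{α/2} + z_β) / d)².
z_{α/2} + z_β = 1.645 + 1.282 = 2.927.
n = 2 × (2.927 / 1.000)² = 2 × 2.927² = 2 × 8.57 = 17.1.
Round up to the next whole participant.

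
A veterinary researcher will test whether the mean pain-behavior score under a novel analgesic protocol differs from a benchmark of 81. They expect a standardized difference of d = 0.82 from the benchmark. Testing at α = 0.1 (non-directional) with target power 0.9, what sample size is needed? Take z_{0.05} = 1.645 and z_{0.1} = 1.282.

n = 13

For a one-sample test: n = ((z_{α/2} + z_β) / d)².
z_{α/2} + z_β = 1.645 + 1.282 = 2.927.
n = (2.927 / 0.82)² = 3.570² = 12.74.
Round up.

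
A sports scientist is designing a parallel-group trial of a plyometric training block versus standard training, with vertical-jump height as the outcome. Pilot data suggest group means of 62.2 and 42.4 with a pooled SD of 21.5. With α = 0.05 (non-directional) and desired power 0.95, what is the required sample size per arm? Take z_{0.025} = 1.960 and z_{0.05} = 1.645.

Cohen's d = |M₁ − M₂| / SD_pooled = |62.2 − 42.4| / 21.5 = 19.8 / 21.5 = 0.921.
For two independent groups with equal n: n = 2·((z_{α/2} + z_β) / d)².
z_{α/2} + z_β = 1.960 + 1.645 = 3.605.
n = 2 × (3.605 / 0.921)² = 2 × 3.914² = 2 × 15.32 = 30.6.
Round up to the next whole participant.

n = 31 per group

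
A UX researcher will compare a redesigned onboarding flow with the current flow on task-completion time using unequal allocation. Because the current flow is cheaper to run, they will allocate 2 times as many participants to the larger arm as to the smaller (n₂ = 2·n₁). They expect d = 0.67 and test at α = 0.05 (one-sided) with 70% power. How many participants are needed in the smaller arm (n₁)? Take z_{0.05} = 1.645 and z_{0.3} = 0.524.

n₁ = 16

With allocation ratio k = n₂/n₁ = 2, Var(x̄₁−x̄₂) = σ²(1/n₁ + 1/(k·n₁)) = σ²·(k+1)/(k·n₁).
So n₁ = (1 + 1/k)·((z_{α} + z_β)/d)² = 1.500 × (2.169/0.67)².
n₁ = 1.500 × 10.48 = 15.7.
Round up: n₁ = 16, giving n₂ = 2 × 16 = 32.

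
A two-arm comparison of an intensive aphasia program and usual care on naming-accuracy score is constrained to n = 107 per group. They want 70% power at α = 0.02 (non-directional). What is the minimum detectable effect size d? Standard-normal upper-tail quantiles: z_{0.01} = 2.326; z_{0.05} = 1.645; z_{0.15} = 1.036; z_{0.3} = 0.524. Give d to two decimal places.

d_min ≈ 0.39

For two independent groups of n = 107 each: d_min = (z_{α/2} + z_β)·√(2/n).
z-sum = 2.326 + 0.524 = 2.850.
d_min = 2.850 × √(2/107) = 2.850 × 0.1367 = 0.390.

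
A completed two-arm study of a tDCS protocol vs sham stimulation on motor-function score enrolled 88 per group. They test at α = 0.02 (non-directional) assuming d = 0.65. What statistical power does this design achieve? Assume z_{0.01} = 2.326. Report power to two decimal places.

power ≈ 0.98

For two equal groups, power = Φ(d·√(n/2) − z_{α/2}).
d·√(n/2) = 0.65 × √(88/2) = 0.65 × 6.633 = 4.312.
z_β = 4.312 − 2.326 = 1.986.
Power = Φ(1.986) = 0.976.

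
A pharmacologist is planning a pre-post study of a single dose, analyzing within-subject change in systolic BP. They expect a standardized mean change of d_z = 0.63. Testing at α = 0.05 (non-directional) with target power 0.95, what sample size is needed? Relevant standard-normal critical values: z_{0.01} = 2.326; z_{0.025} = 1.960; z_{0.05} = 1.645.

n = 33 pairs

For a paired (one-sample on differences) test: n = ((z_{α/2} + z_β) / d)².
z_{α/2} + z_β = 1.960 + 1.645 = 3.605.
n = (3.605 / 0.63)² = 5.722² = 32.74.
Round up.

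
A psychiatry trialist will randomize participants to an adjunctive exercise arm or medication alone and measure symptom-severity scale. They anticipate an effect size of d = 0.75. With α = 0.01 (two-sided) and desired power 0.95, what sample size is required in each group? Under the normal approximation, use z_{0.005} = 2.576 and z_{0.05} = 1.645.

For two independent groups with equal n: n = 2·((z_{α/2} + z_β) / d)².
z_{α/2} + z_β = 2.576 + 1.645 = 4.221.
n = 2 × (4.221 / 0.75)² = 2 × 5.628² = 2 × 31.67 = 63.3.
Round up to the next whole participant.

n = 64 per group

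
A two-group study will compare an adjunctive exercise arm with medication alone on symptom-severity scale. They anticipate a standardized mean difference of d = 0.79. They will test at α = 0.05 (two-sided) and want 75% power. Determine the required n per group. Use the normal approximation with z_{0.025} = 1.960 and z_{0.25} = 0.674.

For two independent groups with equal n: n = 2·((z_{α/2} + z_β) / d)².
z_{α/2} + z_β = 1.960 + 0.674 = 2.634.
n = 2 × (2.634 / 0.79)² = 2 × 3.334² = 2 × 11.12 = 22.2.
Round up to the next whole participant.

n = 23 per group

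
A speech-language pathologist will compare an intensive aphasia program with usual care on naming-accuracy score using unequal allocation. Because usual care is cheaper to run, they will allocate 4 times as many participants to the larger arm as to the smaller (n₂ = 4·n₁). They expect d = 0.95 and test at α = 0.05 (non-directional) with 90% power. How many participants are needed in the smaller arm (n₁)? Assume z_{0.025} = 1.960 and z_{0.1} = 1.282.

With allocation ratio k = n₂/n₁ = 4, Var(x̄₁−x̄₂) = σ²(1/n₁ + 1/(k·n₁)) = σ²·(k+1)/(k·n₁).
So n₁ = (1 + 1/k)·((z_{α/2} + z_β)/d)² = 1.250 × (3.242/0.95)².
n₁ = 1.250 × 11.65 = 14.6.
Round up: n₁ = 15, giving n₂ = 4 × 15 = 60.

n₁ = 15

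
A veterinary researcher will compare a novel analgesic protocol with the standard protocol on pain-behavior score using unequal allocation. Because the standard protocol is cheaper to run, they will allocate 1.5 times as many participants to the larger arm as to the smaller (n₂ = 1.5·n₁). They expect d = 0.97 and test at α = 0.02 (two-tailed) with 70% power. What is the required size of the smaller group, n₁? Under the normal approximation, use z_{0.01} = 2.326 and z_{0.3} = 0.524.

With allocation ratio k = n₂/n₁ = 1.5, Var(x̄₁−x̄₂) = σ²(1/n₁ + 1/(k·n₁)) = σ²·(k+1)/(k·n₁).
So n₁ = (1 + 1/k)·((z_{α/2} + z_β)/d)² = 1.667 × (2.850/0.97)².
n₁ = 1.667 × 8.63 = 14.4.
Round up: n₁ = 15, giving n₂ = ⌈1.5 × 15⌉ = ⌈22.5⌉ = 23.

n₁ = 15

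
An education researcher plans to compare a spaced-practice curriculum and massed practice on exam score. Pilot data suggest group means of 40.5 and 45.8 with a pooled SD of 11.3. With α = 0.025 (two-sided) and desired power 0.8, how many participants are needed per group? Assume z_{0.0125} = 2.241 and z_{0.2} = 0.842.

Cohen's d = |M₁ − M₂| / SD_pooled = |40.5 − 45.8| / 11.3 = 5.3 / 11.3 = 0.469.
For two independent groups with equal n: n = 2·((z_{α/2} + z_β) / d)².
z_{α/2} + z_β = 2.241 + 0.842 = 3.083.
n = 2 × (3.083 / 0.469)² = 2 × 6.574² = 2 × 43.21 = 86.4.
Round up to the next whole participant.

n = 87 per group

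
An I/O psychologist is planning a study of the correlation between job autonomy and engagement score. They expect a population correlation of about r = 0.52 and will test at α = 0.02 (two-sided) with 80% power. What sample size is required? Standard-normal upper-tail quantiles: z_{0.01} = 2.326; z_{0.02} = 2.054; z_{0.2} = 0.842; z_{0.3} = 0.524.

Fisher's z: C = ½·ln((1+r)/(1−r)) = ½·ln(3.1667) = 0.5763.
n = ((z_{α/2} + z_β)/C)² + 3.
(2.326 + 0.842) / 0.5763 = 3.168 / 0.5763 = 5.497.
n = 5.497² + 3 = 30.22 + 3 = 33.2.
Round up.

n = 34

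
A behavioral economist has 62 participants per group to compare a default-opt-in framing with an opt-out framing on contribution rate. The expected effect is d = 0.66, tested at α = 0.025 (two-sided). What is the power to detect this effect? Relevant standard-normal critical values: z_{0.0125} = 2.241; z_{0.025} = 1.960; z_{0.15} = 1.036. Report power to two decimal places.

power ≈ 0.92

For two equal groups, power = Φ(d·√(n/2) − z_{α/2}).
d·√(n/2) = 0.66 × √(62/2) = 0.66 × 5.568 = 3.675.
z_β = 3.675 − 2.241 = 1.434.
Power = Φ(1.434) = 0.924.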